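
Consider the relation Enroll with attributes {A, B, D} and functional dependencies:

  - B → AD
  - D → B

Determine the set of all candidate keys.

{B}; {D}

{B}⁺: B→AD adds A, D → {A, B, D}.
{D}⁺: D→B adds B; B→AD adds A → {A, B, D}.
Any other superkey contains one of these as a subset, so there are no further candidate keys.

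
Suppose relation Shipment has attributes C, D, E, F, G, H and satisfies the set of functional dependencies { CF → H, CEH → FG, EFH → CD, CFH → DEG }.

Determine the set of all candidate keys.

CF; CEH; EFH

{C, F}⁺: CF→H adds H; CFH→DEG adds D, E, G → {C, D, E, F, G, H}. Minimal: {F}⁺ = {F}; {C}⁺ = {C} — none reach the full schema.
{C, E, H}⁺: CEH→FG adds F, G; EFH→CD adds D → {C, D, E, F, G, H}. Minimal: {E, H}⁺ = {E, H}; {C, H}⁺ = {C, H}; {C, E}⁺ = {C, E} — none reach the full schema.
{E, F, H}⁺: EFH→CD adds C, D; CFH→DEG adds G → {C, D, E, F, G, H}. Minimal: {F, H}⁺ = {F, H}; {E, H}⁺ = {E, H}; {E, F}⁺ = {E, F} — none reach the full schema.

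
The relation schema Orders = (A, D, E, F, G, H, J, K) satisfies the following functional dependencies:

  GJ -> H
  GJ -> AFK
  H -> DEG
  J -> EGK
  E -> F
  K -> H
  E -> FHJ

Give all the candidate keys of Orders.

{E}; {H}; {J}; {K}

{E}⁺: E→F adds F; E→FHJ adds H, J; H→DEG adds D, G; J→EGK adds K; GJ→AFK adds A → {A, D, E, F, G, H, J, K}.
{H}⁺: H→DEG adds D, E, G; E→F adds F; E→FHJ adds J; GJ→AFK adds A, K → {A, D, E, F, G, H, J, K}.
{J}⁺: J→EGK adds E, G, K; E→F adds F; K→H adds H; GJ→AFK adds A; H→DEG adds D → {A, D, E, F, G, H, J, K}.
{K}⁺: K→H adds H; H→DEG adds D, E, G; E→F adds F; E→FHJ adds J; GJ→AFK adds A → {A, D, E, F, G, H, J, K}.
Any other superkey contains one of these as a subset, so there are no further candidate keys.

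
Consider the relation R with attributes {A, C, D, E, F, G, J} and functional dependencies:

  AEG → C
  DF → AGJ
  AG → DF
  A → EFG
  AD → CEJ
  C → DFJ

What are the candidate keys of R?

{A}⁺: A→EFG adds E, F, G; AEG→C adds C; AG→DF adds D; AD→CEJ adds J → {A, C, D, E, F, G, J}.
{C}⁺: C→DFJ adds D, F, J; DF→AGJ adds A, G; A→EFG adds E → {A, C, D, E, F, G, J}.
{D, F}⁺: DF→AGJ adds A, G, J; A→EFG adds E; AD→CEJ adds C → {A, C, D, E, F, G, J}. Minimal: {F}⁺ = {F}; {D}⁺ = {D} — none reach the full schema.
Any other superkey contains one of these as a subset, so there are no further candidate keys.

{A}, {C}, {D, F}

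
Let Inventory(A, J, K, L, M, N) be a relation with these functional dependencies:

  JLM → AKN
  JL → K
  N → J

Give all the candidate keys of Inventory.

{J, L, M}⁺: JLM→AKN adds A, K, N → {A, J, K, L, M, N}. Minimal: {L, M}⁺ = {L, M}; {J, M}⁺ = {J, M}; {J, L}⁺ = {J, K, L} — none reach the full schema.
{L, M, N}⁺: N→J adds J; JLM→AKN adds A, K → {A, J, K, L, M, N}. Minimal: {M, N}⁺ = {J, M, N}; {L, N}⁺ = {J, K, L, N}; {L, M}⁺ = {L, M} — none reach the full schema.
Any other superkey contains one of these as a subset, so there are no further candidate keys.

(J, L, M); (L, M, N)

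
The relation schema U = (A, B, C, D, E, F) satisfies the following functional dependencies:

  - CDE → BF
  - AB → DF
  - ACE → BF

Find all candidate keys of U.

{A, C, E}

{A, C, E}⁺: ACE→BF adds B, F; AB→DF adds D → {A, B, C, D, E, F}.
No other minimal superkey exists.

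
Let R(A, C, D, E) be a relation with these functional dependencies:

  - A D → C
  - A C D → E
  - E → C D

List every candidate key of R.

{A, D}⁺: AD→C adds C; ACD→E adds E → {A, C, D, E}.
{A, E}⁺: E→CD adds C, D → {A, C, D, E}.
Any other superkey contains one of these as a subset, so there are no further candidate keys.

{A, D}; {A, E}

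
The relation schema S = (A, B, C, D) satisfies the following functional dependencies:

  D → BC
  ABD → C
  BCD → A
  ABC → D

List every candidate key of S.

{D}⁺: D→BC adds B, C; BCD→A adds A → {A, B, C, D}.
{A, B, C}⁺: ABC→D adds D → {A, B, C, D}. Minimal: {B, C}⁺ = {B, C}; {A, C}⁺ = {A, C}; {A, B}⁺ = {A, B} — none reach the full schema.

(D), (A, B, C)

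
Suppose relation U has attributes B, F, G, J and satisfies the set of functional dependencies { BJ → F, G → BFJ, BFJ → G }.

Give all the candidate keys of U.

{G}⁺: G→BFJ adds B, F, J → {B, F, G, J}.
{B, J}⁺: BJ→F adds F; BFJ→G adds G → {B, F, G, J}. Minimal: {J}⁺ = {J}; {B}⁺ = {B} — none reach the full schema.

(G), (B, J)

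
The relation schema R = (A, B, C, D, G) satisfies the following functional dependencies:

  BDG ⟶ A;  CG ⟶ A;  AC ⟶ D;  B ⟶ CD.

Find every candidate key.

{B, G}

Attributes B, G never appear on any right-hand side, so every candidate key must contain {B, G}.
{B, G}⁺ = {A, B, C, D, G}, which is all of the schema, so {B, G} is the only candidate key.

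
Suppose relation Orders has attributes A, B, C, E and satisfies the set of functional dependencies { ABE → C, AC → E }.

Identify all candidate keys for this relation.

{A, B, C}, {A, B, E}

{A, B, C}⁺: AC→E adds E → {A, B, C, E}. Minimal: {B, C}⁺ = {B, C}; {A, C}⁺ = {A, C, E}; {A, B}⁺ = {A, B} — none reach the full schema.
{A, B, E}⁺: ABE→C adds C → {A, B, C, E}. Minimal: {B, E}⁺ = {B, E}; {A, E}⁺ = {A, E}; {A, B}⁺ = {A, B} — none reach the full schema.
Any other superkey contains one of these as a subset, so there are no further candidate keys.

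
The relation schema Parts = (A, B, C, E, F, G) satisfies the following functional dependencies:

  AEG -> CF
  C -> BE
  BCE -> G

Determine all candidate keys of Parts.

{A, C}, {A, E, G}

Attribute A never appears on the right-hand side of any dependency, so A must belong to every candidate key.
{A}⁺ = {A}, which is not all of the schema, so we must add further attributes.
{A, C}⁺: C→BE adds B, E; BCE→G adds G; AEG→CF adds F → {A, B, C, E, F, G}.
{A, E, G}⁺: AEG→CF adds C, F; C→BE adds B → {A, B, C, E, F, G}.
Any other superkey contains one of these as a subset, so there are no further candidate keys.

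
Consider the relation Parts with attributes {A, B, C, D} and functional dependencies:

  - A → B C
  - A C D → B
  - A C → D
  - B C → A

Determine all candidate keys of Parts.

{A}, {B, C}

{A}⁺: A→BC adds B, C; AC→D adds D → {A, B, C, D}.
{B, C}⁺: BC→A adds A; AC→D adds D → {A, B, C, D}.
Any other superkey contains one of these as a subset, so there are no further candidate keys.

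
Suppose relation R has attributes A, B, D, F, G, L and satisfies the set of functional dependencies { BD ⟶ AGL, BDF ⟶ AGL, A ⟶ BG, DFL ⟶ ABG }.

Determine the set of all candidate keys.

Attributes D, F never appear on any right-hand side, so every candidate key must contain {D, F}.
{D, F}⁺ = {D, F}, which is not all of the schema, so we must add further attributes.
{A, D, F}⁺: A→BG adds B, G; BD→AGL adds L → {A, B, D, F, G, L}. Minimal: {D, F}⁺ = {D, F}; {A, F}⁺ = {A, B, F, G}; {A, D}⁺ = {A, B, D, G, L} — none reach the full schema.
{B, D, F}⁺: BD→AGL adds A, G, L → {A, B, D, F, G, L}. Minimal: {D, F}⁺ = {D, F}; {B, F}⁺ = {B, F}; {B, D}⁺ = {A, B, D, G, L} — none reach the full schema.
{D, F, L}⁺: DFL→ABG adds A, B, G → {A, B, D, F, G, L}. Minimal: {F, L}⁺ = {F, L}; {D, L}⁺ = {D, L}; {D, F}⁺ = {D, F} — none reach the full schema.
Any other superkey contains one of these as a subset, so there are no further candidate keys.

{A, D, F}; {B, D, F}; {D, F, L}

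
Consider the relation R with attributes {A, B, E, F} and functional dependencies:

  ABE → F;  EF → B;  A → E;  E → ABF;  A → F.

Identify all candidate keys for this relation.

{A}⁺: A→E adds E; E→ABF adds B, F → {A, B, E, F}.
{E}⁺: E→ABF adds A, B, F → {A, B, E, F}.

{A}, {E}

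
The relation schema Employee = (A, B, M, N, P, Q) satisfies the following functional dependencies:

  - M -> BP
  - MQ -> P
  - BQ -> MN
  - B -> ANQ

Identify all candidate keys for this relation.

{B}⁺: B→ANQ adds A, N, Q; BQ→MN adds M; M→BP adds P → {A, B, M, N, P, Q}.
{M}⁺: M→BP adds B, P; B→ANQ adds A, N, Q → {A, B, M, N, P, Q}.
Any other superkey contains one of these as a subset, so there are no further candidate keys.

(B), (M)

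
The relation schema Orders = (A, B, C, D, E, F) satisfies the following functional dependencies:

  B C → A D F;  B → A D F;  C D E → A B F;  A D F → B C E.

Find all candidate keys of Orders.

{B}⁺: B→ADF adds A, D, F; ADF→BCE adds C, E → {A, B, C, D, E, F}.
{A, D, F}⁺: ADF→BCE adds B, C, E → {A, B, C, D, E, F}. Minimal: {D, F}⁺ = {D, F}; {A, F}⁺ = {A, F}; {A, D}⁺ = {A, D} — none reach the full schema.
{C, D, E}⁺: CDE→ABF adds A, B, F → {A, B, C, D, E, F}. Minimal: {D, E}⁺ = {D, E}; {C, E}⁺ = {C, E}; {C, D}⁺ = {C, D} — none reach the full schema.

B, ADF, CDE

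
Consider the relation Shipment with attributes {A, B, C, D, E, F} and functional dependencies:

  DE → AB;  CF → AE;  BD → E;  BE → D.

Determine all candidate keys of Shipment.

{B, C, F}, {C, D, F}

Attributes C, F never appear on any right-hand side, so every candidate key must contain {C, F}.
{C, F}⁺ = {A, C, E, F}, which is not all of the schema, so we must add further attributes.
{B, C, F}⁺: CF→AE adds A, E; BE→D adds D → {A, B, C, D, E, F}. Minimal: {C, F}⁺ = {A, C, E, F}; {B, F}⁺ = {B, F}; {B, C}⁺ = {B, C} — none reach the full schema.
{C, D, F}⁺: CF→AE adds A, E; DE→AB adds B → {A, B, C, D, E, F}. Minimal: {D, F}⁺ = {D, F}; {C, F}⁺ = {A, C, E, F}; {C, D}⁺ = {C, D} — none reach the full schema.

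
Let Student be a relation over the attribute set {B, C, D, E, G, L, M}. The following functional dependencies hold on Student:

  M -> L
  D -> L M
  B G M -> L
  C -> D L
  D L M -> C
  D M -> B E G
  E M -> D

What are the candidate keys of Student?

C, D, EM

{C}⁺: C→DL adds D, L; D→LM adds M; DM→BEG adds B, E, G → {B, C, D, E, G, L, M}.
{D}⁺: D→LM adds L, M; DLM→C adds C; DM→BEG adds B, E, G → {B, C, D, E, G, L, M}.
{E, M}⁺: M→L adds L; EM→D adds D; DLM→C adds C; DM→BEG adds B, G → {B, C, D, E, G, L, M}. Minimal: {M}⁺ = {L, M}; {E}⁺ = {E} — none reach the full schema.
Any other superkey contains one of these as a subset, so there are no further candidate keys.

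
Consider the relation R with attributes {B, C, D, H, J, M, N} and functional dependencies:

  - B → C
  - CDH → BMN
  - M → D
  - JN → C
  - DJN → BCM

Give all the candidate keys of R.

Attributes H, J never appear on any right-hand side, so every candidate key must contain {H, J}.
{H, J}⁺ = {H, J}, which is not all of the schema, so we must add further attributes.
{B, D, H, J}⁺: B→C adds C; CDH→BMN adds M, N → {B, C, D, H, J, M, N}. Minimal: {D, H, J}⁺ = {D, H, J}; {B, H, J}⁺ = {B, C, H, J}; {B, D, J}⁺ = {B, C, D, J}; … — none reach the full schema.
{B, H, J, M}⁺: B→C adds C; M→D adds D; CDH→BMN adds N → {B, C, D, H, J, M, N}. Minimal: {H, J, M}⁺ = {D, H, J, M}; {B, J, M}⁺ = {B, C, D, J, M}; {B, H, M}⁺ = {B, C, D, H, M, N}; … — none reach the full schema.
{C, D, H, J}⁺: CDH→BMN adds B, M, N → {B, C, D, H, J, M, N}. Minimal: {D, H, J}⁺ = {D, H, J}; {C, H, J}⁺ = {C, H, J}; {C, D, J}⁺ = {C, D, J}; … — none reach the full schema.
{C, H, J, M}⁺: M→D adds D; CDH→BMN adds B, N → {B, C, D, H, J, M, N}. Minimal: {H, J, M}⁺ = {D, H, J, M}; {C, J, M}⁺ = {C, D, J, M}; {C, H, M}⁺ = {B, C, D, H, M, N}; … — none reach the full schema.
{D, H, J, N}⁺: JN→C adds C; DJN→BCM adds B, M → {B, C, D, H, J, M, N}. Minimal: {H, J, N}⁺ = {C, H, J, N}; {D, J, N}⁺ = {B, C, D, J, M, N}; {D, H, N}⁺ = {D, H, N}; … — none reach the full schema.
{H, J, M, N}⁺: M→D adds D; JN→C adds C; DJN→BCM adds B → {B, C, D, H, J, M, N}. Minimal: {J, M, N}⁺ = {B, C, D, J, M, N}; {H, M, N}⁺ = {D, H, M, N}; {H, J, N}⁺ = {C, H, J, N}; … — none reach the full schema.

{B, D, H, J}, {B, H, J, M}, {C, D, H, J}, {C, H, J, M}, {D, H, J, N}, {H, J, M, N}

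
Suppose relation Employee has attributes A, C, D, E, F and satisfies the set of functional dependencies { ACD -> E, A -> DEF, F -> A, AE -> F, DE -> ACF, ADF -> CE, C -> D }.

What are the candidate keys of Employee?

{A}⁺: A→DEF adds D, E, F; DE→ACF adds C → {A, C, D, E, F}.
{F}⁺: F→A adds A; A→DEF adds D, E; DE→ACF adds C → {A, C, D, E, F}.
{C, E}⁺: C→D adds D; DE→ACF adds A, F → {A, C, D, E, F}.
{D, E}⁺: DE→ACF adds A, C, F → {A, C, D, E, F}.
Any other superkey contains one of these as a subset, so there are no further candidate keys.

{A}, {F}, {C, E}, {D, E}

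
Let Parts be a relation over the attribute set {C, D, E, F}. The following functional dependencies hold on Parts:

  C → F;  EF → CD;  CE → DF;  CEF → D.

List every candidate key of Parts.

{C, E}; {E, F}

Attribute E never appears on the right-hand side of any dependency, so E must belong to every candidate key.
{E}⁺ = {E}, which is not all of the schema, so we must add further attributes.
{C, E}⁺: C→F adds F; EF→CD adds D → {C, D, E, F}. Minimal: {E}⁺ = {E}; {C}⁺ = {C, F} — none reach the full schema.
{E, F}⁺: EF→CD adds C, D → {C, D, E, F}. Minimal: {F}⁺ = {F}; {E}⁺ = {E} — none reach the full schema.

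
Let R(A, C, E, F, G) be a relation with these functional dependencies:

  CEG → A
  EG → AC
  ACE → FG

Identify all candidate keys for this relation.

EG, ACE

Attribute E never appears on the right-hand side of any dependency, so E must belong to every candidate key.
{E}⁺ = {E}, which is not all of the schema, so we must add further attributes.
{E, G}⁺: EG→AC adds A, C; ACE→FG adds F → {A, C, E, F, G}. Minimal: {G}⁺ = {G}; {E}⁺ = {E} — none reach the full schema.
{A, C, E}⁺: ACE→FG adds F, G → {A, C, E, F, G}. Minimal: {C, E}⁺ = {C, E}; {A, E}⁺ = {A, E}; {A, C}⁺ = {A, C} — none reach the full schema.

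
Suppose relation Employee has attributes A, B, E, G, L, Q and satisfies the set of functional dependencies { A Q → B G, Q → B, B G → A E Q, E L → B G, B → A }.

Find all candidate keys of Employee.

{E, L}⁺: EL→BG adds B, G; B→A adds A; BG→AEQ adds Q → {A, B, E, G, L, Q}.
{L, Q}⁺: Q→B adds B; B→A adds A; AQ→BG adds G; BG→AEQ adds E → {A, B, E, G, L, Q}.
{B, G, L}⁺: BG→AEQ adds A, E, Q → {A, B, E, G, L, Q}.

{E, L}, {L, Q}, {B, G, L}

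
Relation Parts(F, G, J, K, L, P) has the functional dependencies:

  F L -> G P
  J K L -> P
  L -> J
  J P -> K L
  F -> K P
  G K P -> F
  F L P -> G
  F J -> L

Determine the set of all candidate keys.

{F, J}, {F, L}, {G, J, P}, {G, K, L}, {G, L, P}

{F, J}⁺: F→KP adds K, P; FJ→L adds L; FL→GP adds G → {F, G, J, K, L, P}.
{F, L}⁺: FL→GP adds G, P; L→J adds J; JP→KL adds K → {F, G, J, K, L, P}.
{G, J, P}⁺: JP→KL adds K, L; GKP→F adds F → {F, G, J, K, L, P}.
{G, K, L}⁺: L→J adds J; JKL→P adds P; GKP→F adds F → {F, G, J, K, L, P}.
{G, L, P}⁺: L→J adds J; JP→KL adds K; GKP→F adds F → {F, G, J, K, L, P}.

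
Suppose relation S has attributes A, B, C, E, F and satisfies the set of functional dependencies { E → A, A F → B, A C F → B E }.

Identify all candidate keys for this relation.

Attributes C, F never appear on any right-hand side, so every candidate key must contain {C, F}.
{C, F}⁺ = {C, F}, which is not all of the schema, so we must add further attributes.
{A, C, F}⁺: AF→B adds B; ACF→BE adds E → {A, B, C, E, F}. Minimal: {C, F}⁺ = {C, F}; {A, F}⁺ = {A, B, F}; {A, C}⁺ = {A, C} — none reach the full schema.
{C, E, F}⁺: E→A adds A; AF→B adds B → {A, B, C, E, F}. Minimal: {E, F}⁺ = {A, B, E, F}; {C, F}⁺ = {C, F}; {C, E}⁺ = {A, C, E} — none reach the full schema.

{A, C, F}; {C, E, F}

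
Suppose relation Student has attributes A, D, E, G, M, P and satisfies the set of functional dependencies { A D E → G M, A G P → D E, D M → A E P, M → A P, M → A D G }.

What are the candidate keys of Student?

{M}⁺: M→AP adds A, P; M→ADG adds D, G; AGP→DE adds E → {A, D, E, G, M, P}.
{A, D, E}⁺: ADE→GM adds G, M; DM→AEP adds P → {A, D, E, G, M, P}. Minimal: {D, E}⁺ = {D, E}; {A, E}⁺ = {A, E}; {A, D}⁺ = {A, D} — none reach the full schema.
{A, G, P}⁺: AGP→DE adds D, E; ADE→GM adds M → {A, D, E, G, M, P}. Minimal: {G, P}⁺ = {G, P}; {A, P}⁺ = {A, P}; {A, G}⁺ = {A, G} — none reach the full schema.

{M}, {A, D, E}, {A, G, P}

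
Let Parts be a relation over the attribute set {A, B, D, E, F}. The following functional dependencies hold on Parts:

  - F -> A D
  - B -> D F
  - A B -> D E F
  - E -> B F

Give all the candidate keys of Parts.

{B}⁺: B→DF adds D, F; F→AD adds A; AB→DEF adds E → {A, B, D, E, F}.
{E}⁺: E→BF adds B, F; F→AD adds A, D → {A, B, D, E, F}.

B; E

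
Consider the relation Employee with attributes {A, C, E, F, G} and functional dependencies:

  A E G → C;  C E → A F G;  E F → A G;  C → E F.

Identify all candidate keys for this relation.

(C), (E, F), (A, E, G)

{C}⁺: C→EF adds E, F; CE→AFG adds A, G → {A, C, E, F, G}.
{E, F}⁺: EF→AG adds A, G; AEG→C adds C → {A, C, E, F, G}. Minimal: {F}⁺ = {F}; {E}⁺ = {E} — none reach the full schema.
{A, E, G}⁺: AEG→C adds C; CE→AFG adds F → {A, C, E, F, G}. Minimal: {E, G}⁺ = {E, G}; {A, G}⁺ = {A, G}; {A, E}⁺ = {A, E} — none reach the full schema.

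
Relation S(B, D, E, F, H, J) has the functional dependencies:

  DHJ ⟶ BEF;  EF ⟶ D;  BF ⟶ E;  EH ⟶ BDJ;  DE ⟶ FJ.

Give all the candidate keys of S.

{E, H}; {B, F, H}; {D, H, J}

{E, H}⁺: EH→BDJ adds B, D, J; DE→FJ adds F → {B, D, E, F, H, J}.
{B, F, H}⁺: BF→E adds E; EH→BDJ adds D, J → {B, D, E, F, H, J}.
{D, H, J}⁺: DHJ→BEF adds B, E, F → {B, D, E, F, H, J}.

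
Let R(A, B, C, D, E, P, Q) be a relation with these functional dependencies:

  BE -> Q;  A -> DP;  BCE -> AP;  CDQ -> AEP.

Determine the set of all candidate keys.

Attributes B, C never appear on any right-hand side, so every candidate key must contain {B, C}.
{B, C}⁺ = {B, C}, which is not all of the schema, so we must add further attributes.
{B, C, E}⁺: BE→Q adds Q; BCE→AP adds A, P; A→DP adds D → {A, B, C, D, E, P, Q}. Minimal: {C, E}⁺ = {C, E}; {B, E}⁺ = {B, E, Q}; {B, C}⁺ = {B, C} — none reach the full schema.
{A, B, C, Q}⁺: A→DP adds D, P; CDQ→AEP adds E → {A, B, C, D, E, P, Q}. Minimal: {B, C, Q}⁺ = {B, C, Q}; {A, C, Q}⁺ = {A, C, D, E, P, Q}; {A, B, Q}⁺ = {A, B, D, P, Q}; … — none reach the full schema.
{B, C, D, Q}⁺: CDQ→AEP adds A, E, P → {A, B, C, D, E, P, Q}. Minimal: {C, D, Q}⁺ = {A, C, D, E, P, Q}; {B, D, Q}⁺ = {B, D, Q}; {B, C, Q}⁺ = {B, C, Q}; … — none reach the full schema.
Any other superkey contains one of these as a subset, so there are no further candidate keys.

{B, C, E}, {A, B, C, Q}, {B, C, D, Q}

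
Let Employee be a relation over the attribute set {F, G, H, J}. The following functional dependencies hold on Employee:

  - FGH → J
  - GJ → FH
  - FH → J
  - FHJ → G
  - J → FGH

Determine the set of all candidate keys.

{J}; {F, H}

{J}⁺: J→FGH adds F, G, H → {F, G, H, J}.
{F, H}⁺: FH→J adds J; FHJ→G adds G → {F, G, H, J}. Minimal: {H}⁺ = {H}; {F}⁺ = {F} — none reach the full schema.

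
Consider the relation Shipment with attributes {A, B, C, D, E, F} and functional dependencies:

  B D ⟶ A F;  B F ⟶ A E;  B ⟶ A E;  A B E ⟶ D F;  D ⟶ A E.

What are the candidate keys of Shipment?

{B, C}

Attributes B, C never appear on any right-hand side, so every candidate key must contain {B, C}.
{B, C}⁺ = {A, B, C, D, E, F}, which is all of the schema, so {B, C} is the only candidate key.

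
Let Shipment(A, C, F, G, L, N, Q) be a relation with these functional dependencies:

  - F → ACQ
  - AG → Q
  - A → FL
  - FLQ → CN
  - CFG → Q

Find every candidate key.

Attribute G never appears on the right-hand side of any dependency, so G must belong to every candidate key.
{G}⁺ = {G}, which is not all of the schema, so we must add further attributes.
{A, G}⁺: AG→Q adds Q; A→FL adds F, L; FLQ→CN adds C, N → {A, C, F, G, L, N, Q}. Minimal: {G}⁺ = {G}; {A}⁺ = {A, C, F, L, N, Q} — none reach the full schema.
{F, G}⁺: F→ACQ adds A, C, Q; A→FL adds L; FLQ→CN adds N → {A, C, F, G, L, N, Q}. Minimal: {G}⁺ = {G}; {F}⁺ = {A, C, F, L, N, Q} — none reach the full schema.

{A, G}, {F, G}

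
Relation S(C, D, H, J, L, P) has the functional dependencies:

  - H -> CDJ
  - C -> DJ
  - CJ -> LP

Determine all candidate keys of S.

{H}

Attribute H never appears on the right-hand side of any dependency, so H must belong to every candidate key.
{H}⁺ = {C, D, H, J, L, P}, which is all of the schema, so {H} is the only candidate key.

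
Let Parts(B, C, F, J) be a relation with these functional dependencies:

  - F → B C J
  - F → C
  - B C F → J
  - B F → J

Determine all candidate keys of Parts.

Attribute F never appears on the right-hand side of any dependency, so F must belong to every candidate key.
{F}⁺ = {B, C, F, J}, which is all of the schema, so {F} is the only candidate key.

F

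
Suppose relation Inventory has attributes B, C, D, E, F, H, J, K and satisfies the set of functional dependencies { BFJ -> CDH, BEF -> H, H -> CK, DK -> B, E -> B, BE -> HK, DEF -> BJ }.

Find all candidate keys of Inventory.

Attributes E, F never appear on any right-hand side, so every candidate key must contain {E, F}.
{E, F}⁺ = {B, C, E, F, H, K}, which is not all of the schema, so we must add further attributes.
{D, E, F}⁺: E→B adds B; BE→HK adds H, K; DEF→BJ adds J; BFJ→CDH adds C → {B, C, D, E, F, H, J, K}. Minimal: {E, F}⁺ = {B, C, E, F, H, K}; {D, F}⁺ = {D, F}; {D, E}⁺ = {B, C, D, E, H, K} — none reach the full schema.
{E, F, J}⁺: E→B adds B; BE→HK adds H, K; BFJ→CDH adds C, D → {B, C, D, E, F, H, J, K}. Minimal: {F, J}⁺ = {F, J}; {E, J}⁺ = {B, C, E, H, J, K}; {E, F}⁺ = {B, C, E, F, H, K} — none reach the full schema.
Any other superkey contains one of these as a subset, so there are no further candidate keys.

{D, E, F}, {E, F, J}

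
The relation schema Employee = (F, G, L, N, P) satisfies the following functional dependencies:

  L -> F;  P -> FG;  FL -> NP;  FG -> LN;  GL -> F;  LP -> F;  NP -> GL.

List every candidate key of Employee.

{L}⁺: L→F adds F; FL→NP adds N, P; NP→GL adds G → {F, G, L, N, P}.
{P}⁺: P→FG adds F, G; FG→LN adds L, N → {F, G, L, N, P}.
{F, G}⁺: FG→LN adds L, N; FL→NP adds P → {F, G, L, N, P}.

(L), (P), (F, G)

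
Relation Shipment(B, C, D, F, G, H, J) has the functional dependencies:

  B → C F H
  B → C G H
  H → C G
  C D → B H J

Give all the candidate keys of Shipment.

BD, CD, DH

Attribute D never appears on the right-hand side of any dependency, so D must belong to every candidate key.
{D}⁺ = {D}, which is not all of the schema, so we must add further attributes.
{B, D}⁺: B→CFH adds C, F, H; B→CGH adds G; CD→BHJ adds J → {B, C, D, F, G, H, J}. Minimal: {D}⁺ = {D}; {B}⁺ = {B, C, F, G, H} — none reach the full schema.
{C, D}⁺: CD→BHJ adds B, H, J; B→CFH adds F; B→CGH adds G → {B, C, D, F, G, H, J}. Minimal: {D}⁺ = {D}; {C}⁺ = {C} — none reach the full schema.
{D, H}⁺: H→CG adds C, G; CD→BHJ adds B, J; B→CFH adds F → {B, C, D, F, G, H, J}. Minimal: {H}⁺ = {C, G, H}; {D}⁺ = {D} — none reach the full schema.
Any other superkey contains one of these as a subset, so there are no further candidate keys.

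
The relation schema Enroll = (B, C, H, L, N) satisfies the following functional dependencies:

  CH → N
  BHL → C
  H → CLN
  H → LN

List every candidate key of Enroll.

Attributes B, H never appear on any right-hand side, so every candidate key must contain {B, H}.
{B, H}⁺ = {B, C, H, L, N}, which is all of the schema, so {B, H} is the only candidate key.

(B, H)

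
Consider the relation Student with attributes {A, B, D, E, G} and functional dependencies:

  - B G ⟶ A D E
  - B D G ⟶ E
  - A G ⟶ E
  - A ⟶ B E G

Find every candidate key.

{A}⁺: A→BEG adds B, E, G; BG→ADE adds D → {A, B, D, E, G}.
{B, G}⁺: BG→ADE adds A, D, E → {A, B, D, E, G}. Minimal: {G}⁺ = {G}; {B}⁺ = {B} — none reach the full schema.
Any other superkey contains one of these as a subset, so there are no further candidate keys.

(A); (B, G)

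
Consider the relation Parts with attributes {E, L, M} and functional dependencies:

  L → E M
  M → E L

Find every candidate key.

{L}⁺: L→EM adds E, M → {E, L, M}.
{M}⁺: M→EL adds E, L → {E, L, M}.
Any other superkey contains one of these as a subset, so there are no further candidate keys.

{L}, {M}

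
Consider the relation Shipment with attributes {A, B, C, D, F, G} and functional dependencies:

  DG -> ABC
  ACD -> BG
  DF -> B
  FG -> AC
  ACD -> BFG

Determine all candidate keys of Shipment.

Attribute D never appears on the right-hand side of any dependency, so D must belong to every candidate key.
{D}⁺ = {D}, which is not all of the schema, so we must add further attributes.
{D, G}⁺: DG→ABC adds A, B, C; ACD→BFG adds F → {A, B, C, D, F, G}.
{A, C, D}⁺: ACD→BG adds B, G; ACD→BFG adds F → {A, B, C, D, F, G}.

{D, G}; {A, C, D}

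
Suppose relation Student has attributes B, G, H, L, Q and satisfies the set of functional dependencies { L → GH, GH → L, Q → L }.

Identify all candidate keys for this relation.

Attributes B, Q never appear on any right-hand side, so every candidate key must contain {B, Q}.
{B, Q}⁺ = {B, G, H, L, Q}, which is all of the schema, so {B, Q} is the only candidate key.

{B, Q}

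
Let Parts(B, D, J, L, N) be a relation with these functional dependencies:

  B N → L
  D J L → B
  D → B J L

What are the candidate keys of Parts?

{D, N}

Attributes D, N never appear on any right-hand side, so every candidate key must contain {D, N}.
{D, N}⁺ = {B, D, J, L, N}, which is all of the schema, so {D, N} is the only candidate key.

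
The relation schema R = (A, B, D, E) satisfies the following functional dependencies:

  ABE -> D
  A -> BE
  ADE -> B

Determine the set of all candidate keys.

{A}

Attribute A never appears on the right-hand side of any dependency, so A must belong to every candidate key.
{A}⁺ = {A, B, D, E}, which is all of the schema, so {A} is the only candidate key.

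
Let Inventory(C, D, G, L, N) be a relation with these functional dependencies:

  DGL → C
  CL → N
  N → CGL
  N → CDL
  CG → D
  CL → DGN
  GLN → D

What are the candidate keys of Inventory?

{N}⁺: N→CGL adds C, G, L; N→CDL adds D → {C, D, G, L, N}.
{C, L}⁺: CL→N adds N; N→CGL adds G; N→CDL adds D → {C, D, G, L, N}. Minimal: {L}⁺ = {L}; {C}⁺ = {C} — none reach the full schema.
{D, G, L}⁺: DGL→C adds C; CL→N adds N → {C, D, G, L, N}. Minimal: {G, L}⁺ = {G, L}; {D, L}⁺ = {D, L}; {D, G}⁺ = {D, G} — none reach the full schema.
Any other superkey contains one of these as a subset, so there are no further candidate keys.

(N); (C, L); (D, G, L)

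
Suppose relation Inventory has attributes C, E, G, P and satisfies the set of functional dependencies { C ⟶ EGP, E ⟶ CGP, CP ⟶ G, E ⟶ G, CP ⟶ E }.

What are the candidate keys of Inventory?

{C}, {E}

{C}⁺: C→EGP adds E, G, P → {C, E, G, P}.
{E}⁺: E→CGP adds C, G, P → {C, E, G, P}.
Any other superkey contains one of these as a subset, so there are no further candidate keys.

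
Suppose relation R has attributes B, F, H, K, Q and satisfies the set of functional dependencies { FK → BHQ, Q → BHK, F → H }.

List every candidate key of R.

{F, K}, {F, Q}

Attribute F never appears on the right-hand side of any dependency, so F must belong to every candidate key.
{F}⁺ = {F, H}, which is not all of the schema, so we must add further attributes.
{F, K}⁺: FK→BHQ adds B, H, Q → {B, F, H, K, Q}. Minimal: {K}⁺ = {K}; {F}⁺ = {F, H} — none reach the full schema.
{F, Q}⁺: Q→BHK adds B, H, K → {B, F, H, K, Q}. Minimal: {Q}⁺ = {B, H, K, Q}; {F}⁺ = {F, H} — none reach the full schema.
Any other superkey contains one of these as a subset, so there are no further candidate keys.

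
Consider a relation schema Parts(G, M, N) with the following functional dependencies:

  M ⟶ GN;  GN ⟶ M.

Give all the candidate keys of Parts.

{M}, {G, N}

{M}⁺: M→GN adds G, N → {G, M, N}.
{G, N}⁺: GN→M adds M → {G, M, N}. Minimal: {N}⁺ = {N}; {G}⁺ = {G} — none reach the full schema.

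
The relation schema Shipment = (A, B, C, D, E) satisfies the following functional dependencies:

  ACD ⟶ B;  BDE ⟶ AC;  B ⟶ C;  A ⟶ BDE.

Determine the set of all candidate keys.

(A); (B, D, E)

{A}⁺: A→BDE adds B, D, E; BDE→AC adds C → {A, B, C, D, E}.
{B, D, E}⁺: BDE→AC adds A, C → {A, B, C, D, E}. Minimal: {D, E}⁺ = {D, E}; {B, E}⁺ = {B, C, E}; {B, D}⁺ = {B, C, D} — none reach the full schema.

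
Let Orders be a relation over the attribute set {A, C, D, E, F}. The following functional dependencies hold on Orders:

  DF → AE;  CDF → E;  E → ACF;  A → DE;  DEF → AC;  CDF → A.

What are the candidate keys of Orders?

{A}⁺: A→DE adds D, E; E→ACF adds C, F → {A, C, D, E, F}.
{E}⁺: E→ACF adds A, C, F; A→DE adds D → {A, C, D, E, F}.
{D, F}⁺: DF→AE adds A, E; E→ACF adds C → {A, C, D, E, F}. Minimal: {F}⁺ = {F}; {D}⁺ = {D} — none reach the full schema.

{A}, {E}, {D, F}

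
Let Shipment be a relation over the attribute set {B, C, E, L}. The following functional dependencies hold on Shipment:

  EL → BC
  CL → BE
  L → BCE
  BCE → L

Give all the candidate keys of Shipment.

{L}, {B, C, E}

{L}⁺: L→BCE adds B, C, E → {B, C, E, L}.
{B, C, E}⁺: BCE→L adds L → {B, C, E, L}. Minimal: {C, E}⁺ = {C, E}; {B, E}⁺ = {B, E}; {B, C}⁺ = {B, C} — none reach the full schema.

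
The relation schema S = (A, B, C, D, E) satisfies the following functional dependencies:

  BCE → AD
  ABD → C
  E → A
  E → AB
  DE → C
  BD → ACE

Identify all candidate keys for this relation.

{B, D}; {C, E}; {D, E}

{B, D}⁺: BD→ACE adds A, C, E → {A, B, C, D, E}. Minimal: {D}⁺ = {D}; {B}⁺ = {B} — none reach the full schema.
{C, E}⁺: E→A adds A; E→AB adds B; BCE→AD adds D → {A, B, C, D, E}. Minimal: {E}⁺ = {A, B, E}; {C}⁺ = {C} — none reach the full schema.
{D, E}⁺: E→A adds A; E→AB adds B; DE→C adds C → {A, B, C, D, E}. Minimal: {E}⁺ = {A, B, E}; {D}⁺ = {D} — none reach the full schema.
Any other superkey contains one of these as a subset, so there are no further candidate keys.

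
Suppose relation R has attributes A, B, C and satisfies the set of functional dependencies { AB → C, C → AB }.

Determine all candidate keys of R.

(C), (A, B)

{C}⁺: C→AB adds A, B → {A, B, C}.
{A, B}⁺: AB→C adds C → {A, B, C}.
Any other superkey contains one of these as a subset, so there are no further candidate keys.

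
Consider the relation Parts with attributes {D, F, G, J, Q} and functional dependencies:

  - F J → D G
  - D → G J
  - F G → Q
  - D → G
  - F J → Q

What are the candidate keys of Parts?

Attribute F never appears on the right-hand side of any dependency, so F must belong to every candidate key.
{F}⁺ = {F}, which is not all of the schema, so we must add further attributes.
{D, F}⁺: D→GJ adds G, J; FG→Q adds Q → {D, F, G, J, Q}. Minimal: {F}⁺ = {F}; {D}⁺ = {D, G, J} — none reach the full schema.
{F, J}⁺: FJ→DG adds D, G; FG→Q adds Q → {D, F, G, J, Q}. Minimal: {J}⁺ = {J}; {F}⁺ = {F} — none reach the full schema.

{D, F}, {F, J}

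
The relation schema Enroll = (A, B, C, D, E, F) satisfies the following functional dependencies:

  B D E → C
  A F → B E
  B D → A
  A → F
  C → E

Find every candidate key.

Attribute D never appears on the right-hand side of any dependency, so D must belong to every candidate key.
{D}⁺ = {D}, which is not all of the schema, so we must add further attributes.
{A, D}⁺: A→F adds F; AF→BE adds B, E; BDE→C adds C → {A, B, C, D, E, F}. Minimal: {D}⁺ = {D}; {A}⁺ = {A, B, E, F} — none reach the full schema.
{B, D}⁺: BD→A adds A; A→F adds F; AF→BE adds E; BDE→C adds C → {A, B, C, D, E, F}. Minimal: {D}⁺ = {D}; {B}⁺ = {B} — none reach the full schema.

{A, D}, {B, D}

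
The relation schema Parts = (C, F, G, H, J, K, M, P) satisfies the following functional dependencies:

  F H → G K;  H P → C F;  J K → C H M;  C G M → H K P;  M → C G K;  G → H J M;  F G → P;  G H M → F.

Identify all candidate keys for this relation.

{G}⁺: G→HJM adds H, J, M; GHM→F adds F; FH→GK adds K; JK→CHM adds C; CGM→HKP adds P → {C, F, G, H, J, K, M, P}.
{M}⁺: M→CGK adds C, G, K; G→HJM adds H, J; GHM→F adds F; CGM→HKP adds P → {C, F, G, H, J, K, M, P}.
{F, H}⁺: FH→GK adds G, K; G→HJM adds J, M; FG→P adds P; HP→CF adds C → {C, F, G, H, J, K, M, P}. Minimal: {H}⁺ = {H}; {F}⁺ = {F} — none reach the full schema.
{H, P}⁺: HP→CF adds C, F; FH→GK adds G, K; G→HJM adds J, M → {C, F, G, H, J, K, M, P}. Minimal: {P}⁺ = {P}; {H}⁺ = {H} — none reach the full schema.
{J, K}⁺: JK→CHM adds C, H, M; M→CGK adds G; GHM→F adds F; CGM→HKP adds P → {C, F, G, H, J, K, M, P}. Minimal: {K}⁺ = {K}; {J}⁺ = {J} — none reach the full schema.
Any other superkey contains one of these as a subset, so there are no further candidate keys.

(G), (M), (F, H), (H, P), (J, K)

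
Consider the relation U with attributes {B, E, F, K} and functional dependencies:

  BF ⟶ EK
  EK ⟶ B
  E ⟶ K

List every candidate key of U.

Attribute F never appears on the right-hand side of any dependency, so F must belong to every candidate key.
{F}⁺ = {F}, which is not all of the schema, so we must add further attributes.
{B, F}⁺: BF→EK adds E, K → {B, E, F, K}. Minimal: {F}⁺ = {F}; {B}⁺ = {B} — none reach the full schema.
{E, F}⁺: E→K adds K; EK→B adds B → {B, E, F, K}. Minimal: {F}⁺ = {F}; {E}⁺ = {B, E, K} — none reach the full schema.

{B, F}, {E, F}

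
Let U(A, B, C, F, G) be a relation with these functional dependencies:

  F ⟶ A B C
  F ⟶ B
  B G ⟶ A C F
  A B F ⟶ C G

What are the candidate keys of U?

F, BG

{F}⁺: F→ABC adds A, B, C; ABF→CG adds G → {A, B, C, F, G}.
{B, G}⁺: BG→ACF adds A, C, F → {A, B, C, F, G}.
Any other superkey contains one of these as a subset, so there are no further candidate keys.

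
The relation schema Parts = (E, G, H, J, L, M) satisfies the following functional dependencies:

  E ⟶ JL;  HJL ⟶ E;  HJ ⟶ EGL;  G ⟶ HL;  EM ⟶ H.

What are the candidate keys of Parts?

{E, M}, {G, J, M}, {H, J, M}

Attribute M never appears on the right-hand side of any dependency, so M must belong to every candidate key.
{M}⁺ = {M}, which is not all of the schema, so we must add further attributes.
{E, M}⁺: E→JL adds J, L; EM→H adds H; HJ→EGL adds G → {E, G, H, J, L, M}. Minimal: {M}⁺ = {M}; {E}⁺ = {E, J, L} — none reach the full schema.
{G, J, M}⁺: G→HL adds H, L; HJL→E adds E → {E, G, H, J, L, M}. Minimal: {J, M}⁺ = {J, M}; {G, M}⁺ = {G, H, L, M}; {G, J}⁺ = {E, G, H, J, L} — none reach the full schema.
{H, J, M}⁺: HJ→EGL adds E, G, L → {E, G, H, J, L, M}. Minimal: {J, M}⁺ = {J, M}; {H, M}⁺ = {H, M}; {H, J}⁺ = {E, G, H, J, L} — none reach the full schema.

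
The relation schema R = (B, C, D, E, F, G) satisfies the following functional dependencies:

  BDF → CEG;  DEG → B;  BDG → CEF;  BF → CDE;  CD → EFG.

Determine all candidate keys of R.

{B, F}⁺: BF→CDE adds C, D, E; CD→EFG adds G → {B, C, D, E, F, G}.
{C, D}⁺: CD→EFG adds E, F, G; DEG→B adds B → {B, C, D, E, F, G}.
{B, D, G}⁺: BDG→CEF adds C, E, F → {B, C, D, E, F, G}.
{D, E, G}⁺: DEG→B adds B; BDG→CEF adds C, F → {B, C, D, E, F, G}.
Any other superkey contains one of these as a subset, so there are no further candidate keys.

BF, CD, BDG, DEG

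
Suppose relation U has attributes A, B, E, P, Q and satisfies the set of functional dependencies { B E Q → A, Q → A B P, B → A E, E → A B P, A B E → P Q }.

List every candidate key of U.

{B}⁺: B→AE adds A, E; E→ABP adds P; ABE→PQ adds Q → {A, B, E, P, Q}.
{E}⁺: E→ABP adds A, B, P; ABE→PQ adds Q → {A, B, E, P, Q}.
{Q}⁺: Q→ABP adds A, B, P; B→AE adds E → {A, B, E, P, Q}.

B, E, Q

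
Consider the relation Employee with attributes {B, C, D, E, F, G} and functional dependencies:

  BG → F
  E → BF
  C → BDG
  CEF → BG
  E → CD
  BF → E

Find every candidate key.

C; E; BF; BG

{C}⁺: C→BDG adds B, D, G; BG→F adds F; BF→E adds E → {B, C, D, E, F, G}.
{E}⁺: E→BF adds B, F; E→CD adds C, D; C→BDG adds G → {B, C, D, E, F, G}.
{B, F}⁺: BF→E adds E; E→CD adds C, D; C→BDG adds G → {B, C, D, E, F, G}. Minimal: {F}⁺ = {F}; {B}⁺ = {B} — none reach the full schema.
{B, G}⁺: BG→F adds F; BF→E adds E; E→CD adds C, D → {B, C, D, E, F, G}. Minimal: {G}⁺ = {G}; {B}⁺ = {B} — none reach the full schema.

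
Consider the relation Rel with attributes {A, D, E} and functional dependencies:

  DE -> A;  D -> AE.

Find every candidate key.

(D)

Attribute D never appears on the right-hand side of any dependency, so D must belong to every candidate key.
{D}⁺ = {A, D, E}, which is all of the schema, so {D} is the only candidate key.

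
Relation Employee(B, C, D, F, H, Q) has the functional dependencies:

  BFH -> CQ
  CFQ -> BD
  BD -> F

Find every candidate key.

Attribute H never appears on the right-hand side of any dependency, so H must belong to every candidate key.
{H}⁺ = {H}, which is not all of the schema, so we must add further attributes.
{B, D, H}⁺: BD→F adds F; BFH→CQ adds C, Q → {B, C, D, F, H, Q}. Minimal: {D, H}⁺ = {D, H}; {B, H}⁺ = {B, H}; {B, D}⁺ = {B, D, F} — none reach the full schema.
{B, F, H}⁺: BFH→CQ adds C, Q; CFQ→BD adds D → {B, C, D, F, H, Q}. Minimal: {F, H}⁺ = {F, H}; {B, H}⁺ = {B, H}; {B, F}⁺ = {B, F} — none reach the full schema.
{C, F, H, Q}⁺: CFQ→BD adds B, D → {B, C, D, F, H, Q}. Minimal: {F, H, Q}⁺ = {F, H, Q}; {C, H, Q}⁺ = {C, H, Q}; {C, F, Q}⁺ = {B, C, D, F, Q}; … — none reach the full schema.

{B, D, H}, {B, F, H}, {C, F, H, Q}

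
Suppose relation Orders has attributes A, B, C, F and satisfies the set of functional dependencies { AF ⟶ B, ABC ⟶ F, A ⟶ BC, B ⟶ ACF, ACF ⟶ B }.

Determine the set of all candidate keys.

(A), (B)

{A}⁺: A→BC adds B, C; B→ACF adds F → {A, B, C, F}.
{B}⁺: B→ACF adds A, C, F → {A, B, C, F}.
Any other superkey contains one of these as a subset, so there are no further candidate keys.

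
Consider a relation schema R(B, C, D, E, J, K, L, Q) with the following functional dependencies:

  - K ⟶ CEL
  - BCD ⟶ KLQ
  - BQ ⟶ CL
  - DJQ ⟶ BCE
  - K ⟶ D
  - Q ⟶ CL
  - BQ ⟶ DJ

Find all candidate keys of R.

(B, K), (B, Q), (B, C, D), (D, J, Q), (J, K, Q)

{B, K}⁺: K→CEL adds C, E, L; K→D adds D; BCD→KLQ adds Q; BQ→DJ adds J → {B, C, D, E, J, K, L, Q}. Minimal: {K}⁺ = {C, D, E, K, L}; {B}⁺ = {B} — none reach the full schema.
{B, Q}⁺: BQ→CL adds C, L; BQ→DJ adds D, J; BCD→KLQ adds K; DJQ→BCE adds E → {B, C, D, E, J, K, L, Q}. Minimal: {Q}⁺ = {C, L, Q}; {B}⁺ = {B} — none reach the full schema.
{B, C, D}⁺: BCD→KLQ adds K, L, Q; BQ→DJ adds J; K→CEL adds E → {B, C, D, E, J, K, L, Q}. Minimal: {C, D}⁺ = {C, D}; {B, D}⁺ = {B, D}; {B, C}⁺ = {B, C} — none reach the full schema.
{D, J, Q}⁺: DJQ→BCE adds B, C, E; Q→CL adds L; BCD→KLQ adds K → {B, C, D, E, J, K, L, Q}. Minimal: {J, Q}⁺ = {C, J, L, Q}; {D, Q}⁺ = {C, D, L, Q}; {D, J}⁺ = {D, J} — none reach the full schema.
{J, K, Q}⁺: K→CEL adds C, E, L; K→D adds D; DJQ→BCE adds B → {B, C, D, E, J, K, L, Q}. Minimal: {K, Q}⁺ = {C, D, E, K, L, Q}; {J, Q}⁺ = {C, J, L, Q}; {J, K}⁺ = {C, D, E, J, K, L} — none reach the full schema.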